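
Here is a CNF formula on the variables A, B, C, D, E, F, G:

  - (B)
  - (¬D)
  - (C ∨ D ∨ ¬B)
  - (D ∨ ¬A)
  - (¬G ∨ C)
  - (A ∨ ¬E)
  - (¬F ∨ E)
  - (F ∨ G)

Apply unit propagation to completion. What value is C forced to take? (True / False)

True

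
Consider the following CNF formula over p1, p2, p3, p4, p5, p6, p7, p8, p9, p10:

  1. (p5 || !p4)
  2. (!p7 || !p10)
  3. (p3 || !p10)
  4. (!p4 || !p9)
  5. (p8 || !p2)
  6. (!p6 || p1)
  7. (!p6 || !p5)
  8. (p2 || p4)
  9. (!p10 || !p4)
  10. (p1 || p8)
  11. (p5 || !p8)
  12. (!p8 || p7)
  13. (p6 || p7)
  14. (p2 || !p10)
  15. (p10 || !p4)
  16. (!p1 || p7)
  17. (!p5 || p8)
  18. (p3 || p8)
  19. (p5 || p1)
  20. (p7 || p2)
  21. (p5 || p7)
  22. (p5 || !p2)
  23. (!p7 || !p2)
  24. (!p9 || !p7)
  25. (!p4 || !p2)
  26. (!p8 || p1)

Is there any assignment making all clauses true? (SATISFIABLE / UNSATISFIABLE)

p7 = True:
  propagation gives p10=False, p4=False, p2=True; an empty clause results — contradiction.
p7 = False:
  propagation gives p8=False, p2=False; an empty clause results — contradiction.
Every branch closes, so no satisfying assignment exists.

UNSATISFIABLE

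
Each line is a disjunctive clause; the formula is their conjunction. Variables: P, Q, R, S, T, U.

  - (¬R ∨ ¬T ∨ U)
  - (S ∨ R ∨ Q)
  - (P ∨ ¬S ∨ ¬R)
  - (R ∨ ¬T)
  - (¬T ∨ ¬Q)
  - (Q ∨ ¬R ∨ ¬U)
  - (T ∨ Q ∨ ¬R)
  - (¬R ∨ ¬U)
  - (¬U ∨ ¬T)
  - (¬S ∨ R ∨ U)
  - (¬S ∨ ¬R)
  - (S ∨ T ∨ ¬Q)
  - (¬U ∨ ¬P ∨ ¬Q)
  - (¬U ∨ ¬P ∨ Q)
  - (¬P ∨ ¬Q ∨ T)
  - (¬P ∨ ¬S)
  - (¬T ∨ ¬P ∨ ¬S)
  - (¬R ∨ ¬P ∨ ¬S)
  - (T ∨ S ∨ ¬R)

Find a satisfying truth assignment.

P = False, Q = True, R = False, S = True, T = False, U = True

Check each clause:
  1. (¬T ∨ U ∨ ¬R) — ¬T is true.
  2. (Q ∨ S ∨ R) — Q is true.
  3. (¬S ∨ ¬R ∨ P) — ¬R is true.
  4. (R ∨ ¬T) — ¬T is true.
  5. (¬T ∨ ¬Q) — ¬T is true.
  6. (¬R ∨ ¬U ∨ Q) — Q is true.
  7. (T ∨ ¬R ∨ Q) — ¬R is true.
  8. (¬R ∨ ¬U) — ¬R is true.
  9. (¬U ∨ ¬T) — ¬T is true.
  10. (R ∨ U ∨ ¬S) — U is true.
  11. (¬S ∨ ¬R) — ¬R is true.
  12. (¬Q ∨ S ∨ T) — S is true.
  13. (¬U ∨ ¬Q ∨ ¬P) — ¬P is true.
  14. (¬U ∨ ¬P ∨ Q) — Q is true.
  15. (¬Q ∨ ¬P ∨ T) — ¬P is true.
  16. (¬S ∨ ¬P) — ¬P is true.
  17. (¬S ∨ ¬P ∨ ¬T) — ¬T is true.
  18. (¬P ∨ ¬R ∨ ¬S) — ¬R is true.
  19. (¬R ∨ S ∨ T) — S is true.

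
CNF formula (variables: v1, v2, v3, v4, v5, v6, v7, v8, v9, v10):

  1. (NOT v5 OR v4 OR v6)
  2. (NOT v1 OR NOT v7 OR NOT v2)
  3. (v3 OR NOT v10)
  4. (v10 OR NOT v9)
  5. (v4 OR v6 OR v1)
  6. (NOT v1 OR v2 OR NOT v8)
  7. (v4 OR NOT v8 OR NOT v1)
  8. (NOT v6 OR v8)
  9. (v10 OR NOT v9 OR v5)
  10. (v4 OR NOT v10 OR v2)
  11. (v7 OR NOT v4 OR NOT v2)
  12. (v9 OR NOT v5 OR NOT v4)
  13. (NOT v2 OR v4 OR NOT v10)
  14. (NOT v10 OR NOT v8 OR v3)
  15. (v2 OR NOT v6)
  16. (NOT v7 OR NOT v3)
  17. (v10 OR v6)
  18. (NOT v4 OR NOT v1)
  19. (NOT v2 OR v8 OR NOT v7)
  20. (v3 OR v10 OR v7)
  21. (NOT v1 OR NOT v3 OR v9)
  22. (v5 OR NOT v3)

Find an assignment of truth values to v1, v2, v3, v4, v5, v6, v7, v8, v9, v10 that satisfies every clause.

Try v1 = False.
The remaining clauses are satisfied by v2 = True, v3 = False, v4 = True, v5 = False, v6 = True, v7 = True, v8 = True, v9 = False, v10 = False.
Every clause has at least one true literal under this assignment.
Check each clause:
  1. (v6 OR NOT v5 OR v4) — NOT v5 is true.
  2. (NOT v2 OR NOT v7 OR NOT v1) — NOT v1 is true.
  3. (NOT v10 OR v3) — NOT v10 is true.
  4. (v10 OR NOT v9) — NOT v9 is true.
  5. (v4 OR v1 OR v6) — v4 is true.
  6. (v2 OR NOT v1 OR NOT v8) — v2 is true.
  7. (NOT v1 OR NOT v8 OR v4) — v4 is true.
  8. (NOT v6 OR v8) — v8 is true.
  9. (v10 OR NOT v9 OR v5) — NOT v9 is true.
  10. (v4 OR v2 OR NOT v10) — v2 is true.
  11. (NOT v4 OR v7 OR NOT v2) — v7 is true.
  12. (NOT v5 OR NOT v4 OR v9) — NOT v5 is true.
  13. (NOT v10 OR NOT v2 OR v4) — v4 is true.
  14. (NOT v8 OR v3 OR NOT v10) — NOT v10 is true.
  15. (NOT v6 OR v2) — v2 is true.
  16. (NOT v3 OR NOT v7) — NOT v3 is true.
  17. (v10 OR v6) — v6 is true.
  18. (NOT v4 OR NOT v1) — NOT v1 is true.
  19. (NOT v7 OR v8 OR NOT v2) — v8 is true.
  20. (v7 OR v10 OR v3) — v7 is true.
  21. (NOT v1 OR v9 OR NOT v3) — NOT v3 is true.
  22. (v5 OR NOT v3) — NOT v3 is true.

v1=False, v2=True, v3=False, v4=True, v5=False, v6=True, v7=True, v8=True, v9=False, v10=False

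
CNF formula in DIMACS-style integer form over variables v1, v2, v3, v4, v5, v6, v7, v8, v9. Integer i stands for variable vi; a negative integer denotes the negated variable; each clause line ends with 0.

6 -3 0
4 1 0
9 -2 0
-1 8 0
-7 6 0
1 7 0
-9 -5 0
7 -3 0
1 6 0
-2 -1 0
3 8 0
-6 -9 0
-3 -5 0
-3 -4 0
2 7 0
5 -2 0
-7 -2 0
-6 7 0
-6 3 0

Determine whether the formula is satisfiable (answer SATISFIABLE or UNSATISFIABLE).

Pure literal: v8 appears only positively; assign v8 = True.
Try v1 = True.
  then v2 is forced to False.
  then v7 is forced to True.
  then v6 is forced to True.
  then v9 is forced to False.
  then v3 is forced to True.
  then v5 is forced to False.
  then v4 is forced to False.
Every clause has at least one true literal under this assignment.
So v1=1, v2=0, v3=1, v4=0, v5=0, v6=1, v7=1, v8=1, v9=0 is a satisfying assignment.

SATISFIABLE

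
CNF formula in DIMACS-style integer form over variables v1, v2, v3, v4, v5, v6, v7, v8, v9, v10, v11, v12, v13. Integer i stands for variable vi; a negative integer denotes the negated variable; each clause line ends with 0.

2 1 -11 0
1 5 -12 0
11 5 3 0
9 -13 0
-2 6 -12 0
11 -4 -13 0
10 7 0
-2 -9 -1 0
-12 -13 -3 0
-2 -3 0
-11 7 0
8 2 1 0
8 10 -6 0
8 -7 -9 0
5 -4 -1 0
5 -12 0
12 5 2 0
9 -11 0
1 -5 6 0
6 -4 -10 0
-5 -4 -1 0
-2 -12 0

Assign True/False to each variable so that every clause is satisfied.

v1=1, v2=0, v3=1, v4=0, v5=1, v6=0, v7=0, v8=1, v9=0, v10=1, v11=0, v12=0, v13=0

Check each clause:
  1. (v1 || !v11 || v2) — v1 is true.
  2. (v5 || !v12 || v1) — v1 is true.
  3. (v3 || v5 || v11) — v3 is true.
  4. (v9 || !v13) — !v13 is true.
  5. (!v2 || !v12 || v6) — !v12 is true.
  6. (v11 || !v4 || !v13) — !v4 is true.
  7. (v10 || v7) — v10 is true.
  8. (!v2 || !v9 || !v1) — !v2 is true.
  9. (!v13 || !v3 || !v12) — !v13 is true.
  10. (!v2 || !v3) — !v2 is true.
  11. (v7 || !v11) — !v11 is true.
  12. (v8 || v2 || v1) — v8 is true.
  13. (v10 || !v6 || v8) — v8 is true.
  14. (!v9 || v8 || !v7) — v8 is true.
  15. (v5 || !v1 || !v4) — !v4 is true.
  16. (!v12 || v5) — !v12 is true.
  17. (v5 || v2 || v12) — v5 is true.
  18. (!v11 || v9) — !v11 is true.
  19. (!v5 || v1 || v6) — v1 is true.
  20. (!v4 || v6 || !v10) — !v4 is true.
  21. (!v4 || !v5 || !v1) — !v4 is true.
  22. (!v2 || !v12) — !v12 is true.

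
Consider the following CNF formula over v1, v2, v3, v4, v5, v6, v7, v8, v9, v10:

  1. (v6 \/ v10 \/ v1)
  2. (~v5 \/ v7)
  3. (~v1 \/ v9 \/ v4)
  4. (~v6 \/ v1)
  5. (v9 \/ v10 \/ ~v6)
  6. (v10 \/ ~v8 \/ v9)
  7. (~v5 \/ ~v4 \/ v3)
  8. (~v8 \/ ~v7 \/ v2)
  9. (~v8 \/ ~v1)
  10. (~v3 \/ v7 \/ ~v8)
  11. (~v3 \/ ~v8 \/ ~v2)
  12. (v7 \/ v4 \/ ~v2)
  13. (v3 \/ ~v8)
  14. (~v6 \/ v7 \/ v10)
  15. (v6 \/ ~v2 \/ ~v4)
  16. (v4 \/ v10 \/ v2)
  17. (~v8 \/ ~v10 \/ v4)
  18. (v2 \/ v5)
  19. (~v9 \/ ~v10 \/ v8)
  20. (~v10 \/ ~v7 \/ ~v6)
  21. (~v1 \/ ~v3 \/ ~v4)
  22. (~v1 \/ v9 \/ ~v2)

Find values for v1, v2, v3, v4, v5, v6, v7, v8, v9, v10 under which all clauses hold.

v1 = False  v2 = False  v3 = False  v4 = False  v5 = True  v6 = False  v7 = True  v8 = False  v9 = False  v10 = True

Check each clause:
  1. (v6 \/ v10 \/ v1) — v10 is true.
  2. (v7 \/ ~v5) — v7 is true.
  3. (v9 \/ ~v1 \/ v4) — ~v1 is true.
  4. (v1 \/ ~v6) — ~v6 is true.
  5. (v9 \/ ~v6 \/ v10) — v10 is true.
  6. (~v8 \/ v9 \/ v10) — ~v8 is true.
  7. (~v4 \/ v3 \/ ~v5) — ~v4 is true.
  8. (~v7 \/ v2 \/ ~v8) — ~v8 is true.
  9. (~v1 \/ ~v8) — ~v8 is true.
  10. (~v8 \/ ~v3 \/ v7) — ~v8 is true.
  11. (~v2 \/ ~v8 \/ ~v3) — ~v8 is true.
  12. (~v2 \/ v4 \/ v7) — ~v2 is true.
  13. (v3 \/ ~v8) — ~v8 is true.
  14. (~v6 \/ v7 \/ v10) — v10 is true.
  15. (~v4 \/ v6 \/ ~v2) — ~v4 is true.
  16. (v2 \/ v4 \/ v10) — v10 is true.
  17. (~v10 \/ ~v8 \/ v4) — ~v8 is true.
  18. (v2 \/ v5) — v5 is true.
  19. (~v10 \/ v8 \/ ~v9) — ~v9 is true.
  20. (~v6 \/ ~v10 \/ ~v7) — ~v6 is true.
  21. (~v4 \/ ~v1 \/ ~v3) — ~v4 is true.
  22. (v9 \/ ~v2 \/ ~v1) — ~v1 is true.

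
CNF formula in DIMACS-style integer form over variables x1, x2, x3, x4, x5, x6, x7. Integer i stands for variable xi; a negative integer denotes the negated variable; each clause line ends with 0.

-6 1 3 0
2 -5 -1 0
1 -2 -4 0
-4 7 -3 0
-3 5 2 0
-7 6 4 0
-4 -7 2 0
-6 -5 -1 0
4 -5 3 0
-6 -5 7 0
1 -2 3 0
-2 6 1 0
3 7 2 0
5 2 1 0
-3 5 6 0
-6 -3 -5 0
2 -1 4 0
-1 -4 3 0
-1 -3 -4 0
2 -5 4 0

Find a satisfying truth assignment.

x1 = 1, x2 = 1, x3 = 0, x4 = 0, x5 = 0, x6 = 1, x7 = 0

Set x1 = True and propagate.
Set x2 = True and propagate.
Branch on x3: take x3 = False.
  then x4 is forced to False.
  then x5 is forced to False.
For the remaining variables, x6 = True, x7 = False works.
Every clause has at least one true literal under this assignment.
Check each clause:
  1. (x3 OR NOT x6 OR x1) — x1 is true.
  2. (NOT x1 OR x2 OR NOT x5) — x2 is true.
  3. (NOT x4 OR NOT x2 OR x1) — x1 is true.
  4. (NOT x3 OR x7 OR NOT x4) — NOT x4 is true.
  5. (x2 OR x5 OR NOT x3) — NOT x3 is true.
  6. (x6 OR NOT x7 OR x4) — NOT x7 is true.
  7. (NOT x7 OR x2 OR NOT x4) — NOT x7 is true.
  8. (NOT x6 OR NOT x1 OR NOT x5) — NOT x5 is true.
  9. (x3 OR x4 OR NOT x5) — NOT x5 is true.
  10. (NOT x5 OR NOT x6 OR x7) — NOT x5 is true.
  11. (x3 OR NOT x2 OR x1) — x1 is true.
  12. (x1 OR NOT x2 OR x6) — x1 is true.
  13. (x3 OR x7 OR x2) — x2 is true.
  14. (x5 OR x2 OR x1) — x1 is true.
  15. (NOT x3 OR x5 OR x6) — NOT x3 is true.
  16. (NOT x5 OR NOT x6 OR NOT x3) — NOT x5 is true.
  17. (x4 OR x2 OR NOT x1) — x2 is true.
  18. (x3 OR NOT x4 OR NOT x1) — NOT x4 is true.
  19. (NOT x4 OR NOT x3 OR NOT x1) — NOT x4 is true.
  20. (x2 OR NOT x5 OR x4) — x2 is true.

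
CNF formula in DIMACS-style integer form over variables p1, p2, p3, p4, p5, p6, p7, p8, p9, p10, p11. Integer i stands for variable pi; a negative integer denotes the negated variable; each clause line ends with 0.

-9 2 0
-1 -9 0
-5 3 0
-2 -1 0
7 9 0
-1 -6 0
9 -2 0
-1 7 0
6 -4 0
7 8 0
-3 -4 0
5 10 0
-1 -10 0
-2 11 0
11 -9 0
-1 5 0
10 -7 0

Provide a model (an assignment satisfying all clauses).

p1=F  p2=T  p3=F  p4=F  p5=F  p6=F  p7=F  p8=T  p9=T  p10=T  p11=T

Check each clause:
  1. {¬p9, p2} — p2 is true.
  2. {¬p1, ¬p9} — ¬p1 is true.
  3. {p3, ¬p5} — ¬p5 is true.
  4. {¬p1, ¬p2} — ¬p1 is true.
  5. {p9, p7} — p9 is true.
  6. {¬p1, ¬p6} — ¬p6 is true.
  7. {¬p2, p9} — p9 is true.
  8. {p7, ¬p1} — ¬p1 is true.
  9. {¬p4, p6} — ¬p4 is true.
  10. {p7, p8} — p8 is true.
  11. {¬p4, ¬p3} — ¬p4 is true.
  12. {p5, p10} — p10 is true.
  13. {¬p1, ¬p10} — ¬p1 is true.
  14. {p11, ¬p2} — p11 is true.
  15. {p11, ¬p9} — p11 is true.
  16. {¬p1, p5} — ¬p1 is true.
  17. {¬p7, p10} — ¬p7 is true.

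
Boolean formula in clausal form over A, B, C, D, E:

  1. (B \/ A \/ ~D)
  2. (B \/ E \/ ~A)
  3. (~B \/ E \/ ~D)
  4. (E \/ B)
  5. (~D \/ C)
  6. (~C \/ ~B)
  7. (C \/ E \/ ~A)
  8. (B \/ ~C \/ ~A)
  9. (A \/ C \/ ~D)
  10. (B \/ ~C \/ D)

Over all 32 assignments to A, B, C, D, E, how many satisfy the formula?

5

Satisfying assignments:
  A=0 B=0 C=0 D=0 E=1
  A=0 B=1 C=0 D=0 E=0
  A=0 B=1 C=0 D=0 E=1
  A=1 B=0 C=0 D=0 E=1
  A=1 B=1 C=0 D=0 E=1
That's 5 in total.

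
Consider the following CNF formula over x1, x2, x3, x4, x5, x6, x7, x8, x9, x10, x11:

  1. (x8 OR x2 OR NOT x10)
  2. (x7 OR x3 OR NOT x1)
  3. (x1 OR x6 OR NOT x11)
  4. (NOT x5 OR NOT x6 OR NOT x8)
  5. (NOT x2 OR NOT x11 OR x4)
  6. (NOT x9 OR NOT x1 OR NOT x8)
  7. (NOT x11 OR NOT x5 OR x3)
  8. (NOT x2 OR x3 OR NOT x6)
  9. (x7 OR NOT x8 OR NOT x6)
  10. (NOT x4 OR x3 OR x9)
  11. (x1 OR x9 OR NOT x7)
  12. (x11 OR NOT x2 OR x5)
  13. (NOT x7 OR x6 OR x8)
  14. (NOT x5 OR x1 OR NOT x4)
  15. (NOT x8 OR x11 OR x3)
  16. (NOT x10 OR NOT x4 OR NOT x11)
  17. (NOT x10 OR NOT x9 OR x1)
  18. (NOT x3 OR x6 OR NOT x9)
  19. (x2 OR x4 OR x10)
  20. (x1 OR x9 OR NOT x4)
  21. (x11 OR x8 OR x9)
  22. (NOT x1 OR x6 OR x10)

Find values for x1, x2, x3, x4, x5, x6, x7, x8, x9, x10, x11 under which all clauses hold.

x1 = True  x2 = False  x3 = True  x4 = True  x5 = True  x6 = False  x7 = False  x8 = True  x9 = False  x10 = True  x11 = False

Check each clause:
  1. (NOT x10 OR x2 OR x8) — x8 is true.
  2. (x3 OR x7 OR NOT x1) — x3 is true.
  3. (NOT x11 OR x1 OR x6) — x1 is true.
  4. (NOT x8 OR NOT x6 OR NOT x5) — NOT x6 is true.
  5. (x4 OR NOT x2 OR NOT x11) — x4 is true.
  6. (NOT x8 OR NOT x1 OR NOT x9) — NOT x9 is true.
  7. (NOT x11 OR NOT x5 OR x3) — x3 is true.
  8. (x3 OR NOT x2 OR NOT x6) — NOT x6 is true.
  9. (NOT x6 OR x7 OR NOT x8) — NOT x6 is true.
  10. (NOT x4 OR x3 OR x9) — x3 is true.
  11. (x1 OR NOT x7 OR x9) — NOT x7 is true.
  12. (x5 OR x11 OR NOT x2) — x5 is true.
  13. (x6 OR NOT x7 OR x8) — x8 is true.
  14. (NOT x5 OR x1 OR NOT x4) — x1 is true.
  15. (x3 OR x11 OR NOT x8) — x3 is true.
  16. (NOT x10 OR NOT x11 OR NOT x4) — NOT x11 is true.
  17. (NOT x10 OR NOT x9 OR x1) — x1 is true.
  18. (x6 OR NOT x3 OR NOT x9) — NOT x9 is true.
  19. (x10 OR x2 OR x4) — x10 is true.
  20. (NOT x4 OR x1 OR x9) — x1 is true.
  21. (x11 OR x9 OR x8) — x8 is true.
  22. (x10 OR NOT x1 OR x6) — x10 is true.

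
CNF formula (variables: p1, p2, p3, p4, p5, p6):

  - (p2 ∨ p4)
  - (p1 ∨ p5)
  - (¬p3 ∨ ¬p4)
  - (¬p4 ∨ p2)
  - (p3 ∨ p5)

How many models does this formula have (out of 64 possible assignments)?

Split on p4, then p2.
  p4=1, p2=1: remaining (p1,p3,p5,p6) ∈ {(0,0,1,0); (0,0,1,1); (1,0,1,0); (1,0,1,1)} — 4.
  p4=1, p2=0: a clause becomes empty — 0.
  p4=0, p2=1: p6 free; 5 ways for (p1,p3,p5) × 2^1 = 10.
  p4=0, p2=0: a clause becomes empty — 0.
Total: 4 + 0 + 10 + 0 = 14.

14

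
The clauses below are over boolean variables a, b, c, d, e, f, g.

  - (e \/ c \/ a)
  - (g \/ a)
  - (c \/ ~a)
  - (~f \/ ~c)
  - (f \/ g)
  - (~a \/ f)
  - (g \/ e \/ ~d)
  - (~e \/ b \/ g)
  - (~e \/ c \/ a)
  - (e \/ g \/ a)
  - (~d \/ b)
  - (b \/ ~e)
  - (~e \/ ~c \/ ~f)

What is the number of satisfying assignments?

5

The models are:
  a=F b=F c=T d=F e=F f=F g=T
  a=F b=T c=T d=F e=F f=F g=T
  a=F b=T c=T d=F e=T f=F g=T
  a=F b=T c=T d=T e=F f=F g=T
  a=F b=T c=T d=T e=T f=F g=T
That's 5 in total.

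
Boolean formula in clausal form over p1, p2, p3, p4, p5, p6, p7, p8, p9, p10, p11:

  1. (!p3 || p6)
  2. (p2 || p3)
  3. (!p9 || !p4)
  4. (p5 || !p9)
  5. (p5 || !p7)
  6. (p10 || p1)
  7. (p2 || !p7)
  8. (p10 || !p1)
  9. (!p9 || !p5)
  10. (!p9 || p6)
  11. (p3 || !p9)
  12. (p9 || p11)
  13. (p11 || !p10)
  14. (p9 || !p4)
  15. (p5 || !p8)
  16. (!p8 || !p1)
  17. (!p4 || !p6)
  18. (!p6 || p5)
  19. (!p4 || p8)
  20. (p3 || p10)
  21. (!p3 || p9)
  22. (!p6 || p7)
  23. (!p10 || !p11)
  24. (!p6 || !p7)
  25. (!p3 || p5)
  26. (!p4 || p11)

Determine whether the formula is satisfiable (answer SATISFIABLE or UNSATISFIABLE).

UNSATISFIABLE

p9 = True:
  propagation gives p4=False, p5=True; an empty clause results — contradiction.
p9 = False:
  propagation gives p11=True, p4=False, p3=False, p2=True; an empty clause results — contradiction.
Every branch closes, so no satisfying assignment exists.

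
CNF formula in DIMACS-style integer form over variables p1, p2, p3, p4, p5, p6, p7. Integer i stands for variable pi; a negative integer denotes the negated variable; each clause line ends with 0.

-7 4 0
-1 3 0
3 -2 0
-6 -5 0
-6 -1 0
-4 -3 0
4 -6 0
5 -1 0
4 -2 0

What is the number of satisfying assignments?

11

Split on p4, then p1.
  p4=T, p1=T: a clause becomes empty — 0.
  p4=T, p1=F: p7 free; 3 ways for (p2,p3,p5,p6) × 2^1 = 6.
  p4=F, p1=T: remaining (p2,p3,p5,p6,p7) ∈ {(F,T,T,F,F)} — 1.
  p4=F, p1=F: remaining (p2,p3,p5,p6,p7) ∈ {(F,F,F,F,F); (F,F,T,F,F); (F,T,F,F,F); (F,T,T,F,F)} — 4.
Total: 0 + 6 + 1 + 4 = 11.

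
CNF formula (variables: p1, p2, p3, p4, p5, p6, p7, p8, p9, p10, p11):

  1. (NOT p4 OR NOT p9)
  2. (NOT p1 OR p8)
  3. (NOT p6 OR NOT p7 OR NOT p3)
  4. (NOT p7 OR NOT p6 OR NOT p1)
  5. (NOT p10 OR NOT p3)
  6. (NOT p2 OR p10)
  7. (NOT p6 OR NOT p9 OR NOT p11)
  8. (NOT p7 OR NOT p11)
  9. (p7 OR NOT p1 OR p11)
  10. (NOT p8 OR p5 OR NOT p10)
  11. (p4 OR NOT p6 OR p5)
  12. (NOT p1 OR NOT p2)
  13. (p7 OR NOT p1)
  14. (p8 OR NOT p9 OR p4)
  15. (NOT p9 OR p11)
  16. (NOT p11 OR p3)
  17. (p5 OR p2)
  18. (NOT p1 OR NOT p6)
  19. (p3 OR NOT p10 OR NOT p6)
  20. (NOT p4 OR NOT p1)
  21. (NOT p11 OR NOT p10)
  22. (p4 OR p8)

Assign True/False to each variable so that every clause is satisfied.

p1 = False, p2 = True, p3 = False, p4 = True, p5 = True, p6 = False, p7 = True, p8 = False, p9 = False, p10 = True, p11 = False

p1 occurs only negated in the remaining clauses — set p1 = False.
Pure literal: p5 appears only positively; assign p5 = True.
Try p2 = True.
  then p10 is forced to True.
  then p3 is forced to False.
  then p11 is forced to False.
  then p9 is forced to False.
  then p6 is forced to False.
For the remaining variables, p4 = True, p7 = True, p8 = False works.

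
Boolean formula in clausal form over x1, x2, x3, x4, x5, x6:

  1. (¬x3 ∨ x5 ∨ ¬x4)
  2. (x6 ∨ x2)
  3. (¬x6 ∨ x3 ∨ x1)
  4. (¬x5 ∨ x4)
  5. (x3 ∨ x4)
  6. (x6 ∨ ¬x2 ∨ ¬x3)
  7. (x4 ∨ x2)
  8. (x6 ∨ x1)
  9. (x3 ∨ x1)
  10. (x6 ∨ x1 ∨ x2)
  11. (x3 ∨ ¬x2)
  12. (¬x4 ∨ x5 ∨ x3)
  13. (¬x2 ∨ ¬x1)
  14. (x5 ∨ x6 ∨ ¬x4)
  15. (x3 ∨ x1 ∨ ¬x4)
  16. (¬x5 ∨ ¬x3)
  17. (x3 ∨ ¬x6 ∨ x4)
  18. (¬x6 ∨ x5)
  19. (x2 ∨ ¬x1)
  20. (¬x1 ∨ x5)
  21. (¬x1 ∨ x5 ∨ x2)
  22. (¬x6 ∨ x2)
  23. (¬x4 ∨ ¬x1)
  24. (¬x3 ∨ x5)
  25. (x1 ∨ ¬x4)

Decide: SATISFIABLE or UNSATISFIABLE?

UNSATISFIABLE

x1 = True:
  propagation gives x2=False; an empty clause results — contradiction.
x1 = False:
  propagation gives x6=True, x3=True, x5=False; an empty clause results — contradiction.
Every branch closes, so no satisfying assignment exists.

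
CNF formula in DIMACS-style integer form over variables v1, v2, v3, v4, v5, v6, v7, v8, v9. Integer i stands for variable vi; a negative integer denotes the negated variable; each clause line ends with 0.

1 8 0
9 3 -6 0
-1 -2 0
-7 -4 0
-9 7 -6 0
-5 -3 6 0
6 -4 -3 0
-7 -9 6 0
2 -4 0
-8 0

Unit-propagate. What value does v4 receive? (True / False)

Unit clause (NOT v8) sets v8 = False.
(v1 OR v8): since v8 = False, the clause reduces to (v1). v1 = True.
In (NOT v2 OR NOT v1), NOT v1 is now false; NOT v2 must hold, so v2 = False.
(NOT v4 OR v2) with v2 = False leaves only NOT v4, so v4 = False.

False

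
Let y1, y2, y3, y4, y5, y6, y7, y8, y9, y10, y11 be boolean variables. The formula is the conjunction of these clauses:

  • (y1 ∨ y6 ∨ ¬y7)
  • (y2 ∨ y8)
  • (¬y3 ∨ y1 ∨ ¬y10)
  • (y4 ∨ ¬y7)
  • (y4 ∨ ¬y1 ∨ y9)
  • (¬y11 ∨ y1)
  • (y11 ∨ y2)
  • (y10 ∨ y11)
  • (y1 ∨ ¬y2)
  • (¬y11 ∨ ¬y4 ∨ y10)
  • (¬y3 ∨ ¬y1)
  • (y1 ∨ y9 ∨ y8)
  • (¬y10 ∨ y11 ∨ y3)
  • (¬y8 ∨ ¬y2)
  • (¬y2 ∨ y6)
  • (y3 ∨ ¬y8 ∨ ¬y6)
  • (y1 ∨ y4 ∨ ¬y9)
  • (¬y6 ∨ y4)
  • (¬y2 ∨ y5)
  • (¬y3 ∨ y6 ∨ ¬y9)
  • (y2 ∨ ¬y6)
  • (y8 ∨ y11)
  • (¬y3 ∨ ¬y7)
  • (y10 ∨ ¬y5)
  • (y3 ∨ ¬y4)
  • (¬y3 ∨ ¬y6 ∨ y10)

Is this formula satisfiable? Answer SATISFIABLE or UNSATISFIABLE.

y7 occurs only negated in the remaining clauses — set y7 = False.
Set y1 = True and propagate.
  then y3 is forced to False.
  then y4 is forced to False.
  then y9 is forced to True.
  then y6 is forced to False.
  then y2 is forced to False.
  then y8 is forced to True.
  then y11 is forced to True.
For the remaining variables, y5 = True, y10 = True works.
Every clause has at least one true literal under this assignment.
So y1=True, y2=False, y3=False, y4=False, y5=True, y6=False, y7=False, y8=True, y9=True, y10=True, y11=True is a satisfying assignment.

SATISFIABLE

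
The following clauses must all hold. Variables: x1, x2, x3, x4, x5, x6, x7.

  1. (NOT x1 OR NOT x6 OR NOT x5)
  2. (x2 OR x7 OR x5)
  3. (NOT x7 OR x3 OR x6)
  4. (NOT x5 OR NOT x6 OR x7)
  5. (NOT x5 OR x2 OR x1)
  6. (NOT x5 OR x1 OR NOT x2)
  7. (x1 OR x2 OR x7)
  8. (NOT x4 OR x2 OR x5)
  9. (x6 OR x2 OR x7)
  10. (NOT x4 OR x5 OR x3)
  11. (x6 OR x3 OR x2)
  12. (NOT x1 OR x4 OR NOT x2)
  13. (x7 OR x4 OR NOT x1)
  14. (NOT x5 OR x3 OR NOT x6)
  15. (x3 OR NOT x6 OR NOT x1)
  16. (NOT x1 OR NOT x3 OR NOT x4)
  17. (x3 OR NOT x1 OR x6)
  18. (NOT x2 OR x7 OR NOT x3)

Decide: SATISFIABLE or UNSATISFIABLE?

SATISFIABLE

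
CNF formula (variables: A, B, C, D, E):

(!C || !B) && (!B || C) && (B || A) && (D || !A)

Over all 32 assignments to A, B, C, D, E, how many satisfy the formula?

4

Satisfying assignments:
  A=T B=F C=F D=T E=F
  A=T B=F C=F D=T E=T
  A=T B=F C=T D=T E=F
  A=T B=F C=T D=T E=T
That's 4 in total.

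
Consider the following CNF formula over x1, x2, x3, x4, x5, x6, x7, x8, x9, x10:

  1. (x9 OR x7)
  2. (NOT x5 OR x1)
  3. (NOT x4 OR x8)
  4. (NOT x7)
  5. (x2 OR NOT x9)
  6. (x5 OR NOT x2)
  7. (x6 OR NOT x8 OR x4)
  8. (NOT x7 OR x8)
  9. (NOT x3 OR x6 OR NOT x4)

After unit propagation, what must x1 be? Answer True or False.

True

(NOT x7) is a unit clause: x7 = False.
From (x7 OR x9) and x7 = False: x9 = True.
From (x2 OR NOT x9) and x9 = True: x2 = True.
In (x5 OR NOT x2), NOT x2 is now false; x5 must hold, so x5 = True.
(NOT x5 OR x1) with x5 = True leaves only x1, so x1 = True.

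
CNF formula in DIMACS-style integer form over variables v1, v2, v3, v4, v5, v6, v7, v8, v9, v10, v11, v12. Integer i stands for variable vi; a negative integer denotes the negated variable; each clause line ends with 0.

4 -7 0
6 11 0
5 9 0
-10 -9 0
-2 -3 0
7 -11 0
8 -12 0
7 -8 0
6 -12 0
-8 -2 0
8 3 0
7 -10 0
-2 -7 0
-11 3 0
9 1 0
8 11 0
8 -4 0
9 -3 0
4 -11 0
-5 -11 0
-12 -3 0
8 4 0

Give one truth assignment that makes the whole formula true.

v1 = F, v2 = F, v3 = T, v4 = T, v5 = T, v6 = T, v7 = T, v8 = T, v9 = T, v10 = F, v11 = F, v12 = F

v2 occurs only negated in the remaining clauses — set v2 = False.
v6 occurs only positively in the remaining clauses — set v6 = True.
Branch on v1: take v1 = False.
  then v9 is forced to True.
  then v10 is forced to False.
For the remaining variables, v3 = True, v4 = True, v5 = True, v7 = True, v8 = True, v11 = False, v12 = False works.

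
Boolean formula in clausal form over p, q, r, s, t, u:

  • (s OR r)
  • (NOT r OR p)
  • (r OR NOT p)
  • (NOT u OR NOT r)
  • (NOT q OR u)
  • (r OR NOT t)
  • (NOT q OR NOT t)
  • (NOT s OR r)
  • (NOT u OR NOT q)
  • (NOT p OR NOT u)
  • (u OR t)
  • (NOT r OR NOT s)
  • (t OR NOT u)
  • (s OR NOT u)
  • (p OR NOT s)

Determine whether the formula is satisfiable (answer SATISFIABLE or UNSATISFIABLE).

Pure literal: q appears only negated; assign q = False.
Branch on p: take p = True.
  then r is forced to True.
  then u is forced to False.
  then t is forced to True.
  then s is forced to False.
Every clause has at least one true literal under this assignment.
So p=True, q=False, r=True, s=False, t=True, u=False is a satisfying assignment.

SATISFIABLE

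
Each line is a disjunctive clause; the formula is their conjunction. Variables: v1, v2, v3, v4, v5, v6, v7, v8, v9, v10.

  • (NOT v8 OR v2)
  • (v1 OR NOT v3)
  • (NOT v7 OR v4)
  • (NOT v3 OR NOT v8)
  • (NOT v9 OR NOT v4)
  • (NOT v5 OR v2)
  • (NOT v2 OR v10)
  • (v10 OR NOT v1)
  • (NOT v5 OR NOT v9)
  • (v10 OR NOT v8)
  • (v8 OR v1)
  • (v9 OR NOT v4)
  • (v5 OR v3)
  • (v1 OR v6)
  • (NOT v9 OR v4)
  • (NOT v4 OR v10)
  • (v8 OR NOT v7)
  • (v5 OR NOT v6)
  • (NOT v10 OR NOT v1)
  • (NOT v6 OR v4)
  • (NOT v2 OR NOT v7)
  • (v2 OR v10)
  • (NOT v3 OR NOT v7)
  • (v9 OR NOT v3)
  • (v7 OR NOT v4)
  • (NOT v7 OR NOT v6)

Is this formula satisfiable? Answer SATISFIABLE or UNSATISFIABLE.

UNSATISFIABLE

v4 = True:
  propagation gives v9=False; an empty clause results — contradiction.
v4 = False:
  propagation gives v7=False, v9=False, v6=False, v1=True; an empty clause results — contradiction.
Every branch closes, so no satisfying assignment exists.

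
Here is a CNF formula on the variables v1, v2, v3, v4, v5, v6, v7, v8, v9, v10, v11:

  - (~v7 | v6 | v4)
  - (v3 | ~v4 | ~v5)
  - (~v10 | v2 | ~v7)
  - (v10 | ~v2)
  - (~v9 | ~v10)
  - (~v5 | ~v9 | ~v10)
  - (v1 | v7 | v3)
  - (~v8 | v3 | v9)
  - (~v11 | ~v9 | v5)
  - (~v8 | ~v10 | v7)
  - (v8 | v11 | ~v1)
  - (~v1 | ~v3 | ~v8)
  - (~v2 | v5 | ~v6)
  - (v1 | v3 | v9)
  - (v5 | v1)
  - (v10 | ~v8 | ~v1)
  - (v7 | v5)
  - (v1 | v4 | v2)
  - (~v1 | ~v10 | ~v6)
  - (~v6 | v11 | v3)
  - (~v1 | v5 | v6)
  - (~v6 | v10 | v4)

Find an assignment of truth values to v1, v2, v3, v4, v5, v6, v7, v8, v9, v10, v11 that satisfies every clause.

Branch on v1: take v1 = False.
  then v5 is forced to True.
Branch on v2: take v2 = False.
  then v4 is forced to True.
  then v3 is forced to True.
Branch on v7: take v7 = False.
For the remaining variables, v6 = False, v8 = False, v9 = False, v10 = True, v11 = True works.
Check each clause:
  1. (v6 | v4 | ~v7) — ~v7 is true.
  2. (v3 | ~v4 | ~v5) — v3 is true.
  3. (v2 | ~v7 | ~v10) — ~v7 is true.
  4. (v10 | ~v2) — v10 is true.
  5. (~v10 | ~v9) — ~v9 is true.
  6. (~v9 | ~v5 | ~v10) — ~v9 is true.
  7. (v3 | v1 | v7) — v3 is true.
  8. (v9 | ~v8 | v3) — ~v8 is true.
  9. (v5 | ~v11 | ~v9) — v5 is true.
  10. (~v10 | v7 | ~v8) — ~v8 is true.
  11. (v11 | v8 | ~v1) — v11 is true.
  12. (~v1 | ~v3 | ~v8) — ~v8 is true.
  13. (v5 | ~v6 | ~v2) — ~v6 is true.
  14. (v3 | v1 | v9) — v3 is true.
  15. (v1 | v5) — v5 is true.
  16. (~v1 | v10 | ~v8) — ~v8 is true.
  17. (v5 | v7) — v5 is true.
  18. (v2 | v4 | v1) — v4 is true.
  19. (~v1 | ~v10 | ~v6) — ~v6 is true.
  20. (v11 | v3 | ~v6) — v3 is true.
  21. (v6 | v5 | ~v1) — v5 is true.
  22. (~v6 | v10 | v4) — ~v6 is true.

v1 = F, v2 = F, v3 = T, v4 = T, v5 = T, v6 = F, v7 = F, v8 = F, v9 = F, v10 = T, v11 = T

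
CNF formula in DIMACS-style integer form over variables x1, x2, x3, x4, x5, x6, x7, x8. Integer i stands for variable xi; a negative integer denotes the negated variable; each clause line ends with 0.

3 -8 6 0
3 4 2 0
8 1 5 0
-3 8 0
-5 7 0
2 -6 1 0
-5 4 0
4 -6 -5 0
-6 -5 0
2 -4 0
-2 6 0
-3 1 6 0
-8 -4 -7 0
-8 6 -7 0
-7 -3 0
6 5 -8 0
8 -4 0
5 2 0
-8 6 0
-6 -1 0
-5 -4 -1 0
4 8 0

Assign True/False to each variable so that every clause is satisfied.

x1=0, x2=1, x3=1, x4=0, x5=0, x6=1, x7=0, x8=1

Check each clause:
  1. (x3 \/ ~x8 \/ x6) — x3 is true.
  2. (x4 \/ x3 \/ x2) — x2 is true.
  3. (x8 \/ x1 \/ x5) — x8 is true.
  4. (~x3 \/ x8) — x8 is true.
  5. (x7 \/ ~x5) — ~x5 is true.
  6. (x1 \/ ~x6 \/ x2) — x2 is true.
  7. (x4 \/ ~x5) — ~x5 is true.
  8. (~x6 \/ ~x5 \/ x4) — ~x5 is true.
  9. (~x5 \/ ~x6) — ~x5 is true.
  10. (x2 \/ ~x4) — x2 is true.
  11. (x6 \/ ~x2) — x6 is true.
  12. (x1 \/ ~x3 \/ x6) — x6 is true.
  13. (~x7 \/ ~x4 \/ ~x8) — ~x7 is true.
  14. (~x8 \/ x6 \/ ~x7) — ~x7 is true.
  15. (~x7 \/ ~x3) — ~x7 is true.
  16. (~x8 \/ x6 \/ x5) — x6 is true.
  17. (~x4 \/ x8) — x8 is true.
  18. (x5 \/ x2) — x2 is true.
  19. (~x8 \/ x6) — x6 is true.
  20. (~x1 \/ ~x6) — ~x1 is true.
  21. (~x5 \/ ~x4 \/ ~x1) — ~x5 is true.
  22. (x8 \/ x4) — x8 is true.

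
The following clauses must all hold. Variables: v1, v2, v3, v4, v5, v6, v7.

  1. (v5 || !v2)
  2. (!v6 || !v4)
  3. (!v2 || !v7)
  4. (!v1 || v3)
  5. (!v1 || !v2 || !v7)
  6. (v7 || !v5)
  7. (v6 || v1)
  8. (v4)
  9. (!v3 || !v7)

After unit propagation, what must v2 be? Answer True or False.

False

(v4) stands alone — v4 = True.
In (!v6 || !v4), !v4 is now false; !v6 must hold, so v6 = False.
In (v6 || v1), v6 is now false; v1 must hold, so v1 = True.
In (!v1 || v3), !v1 is now false; v3 must hold, so v3 = True.
(!v7 || !v3): since v3 = True, the clause reduces to (!v7). v7 = False.
In (!v5 || v7), v7 is now false; !v5 must hold, so v5 = False.
(!v2 || v5) with v5 = False leaves only !v2, so v2 = False.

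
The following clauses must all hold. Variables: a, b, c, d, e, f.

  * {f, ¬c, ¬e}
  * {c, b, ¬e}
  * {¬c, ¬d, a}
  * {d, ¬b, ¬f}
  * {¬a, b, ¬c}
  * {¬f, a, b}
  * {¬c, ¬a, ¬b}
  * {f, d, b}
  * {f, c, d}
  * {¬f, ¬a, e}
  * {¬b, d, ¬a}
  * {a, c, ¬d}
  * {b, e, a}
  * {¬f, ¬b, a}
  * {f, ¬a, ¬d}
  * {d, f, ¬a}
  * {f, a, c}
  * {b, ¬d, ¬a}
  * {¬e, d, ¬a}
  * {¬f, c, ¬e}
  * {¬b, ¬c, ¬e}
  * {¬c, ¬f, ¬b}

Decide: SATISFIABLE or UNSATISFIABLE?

SATISFIABLE

Try a = False.
Try b = True.
  then f is forced to False.
  then c is forced to True.
  then e is forced to False.
  then d is forced to False.
Every clause has at least one true literal under this assignment.
So a=F, b=T, c=T, d=F, e=F, f=F is a satisfying assignment.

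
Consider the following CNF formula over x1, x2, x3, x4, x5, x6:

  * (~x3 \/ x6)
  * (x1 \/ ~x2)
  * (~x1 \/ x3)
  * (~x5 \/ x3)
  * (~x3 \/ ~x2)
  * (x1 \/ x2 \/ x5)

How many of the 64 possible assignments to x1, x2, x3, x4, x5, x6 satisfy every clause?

6

The models are:
  x1=0 x2=0 x3=1 x4=0 x5=1 x6=1
  x1=0 x2=0 x3=1 x4=1 x5=1 x6=1
  x1=1 x2=0 x3=1 x4=0 x5=0 x6=1
  x1=1 x2=0 x3=1 x4=0 x5=1 x6=1
  x1=1 x2=0 x3=1 x4=1 x5=0 x6=1
  x1=1 x2=0 x3=1 x4=1 x5=1 x6=1
Count: 6.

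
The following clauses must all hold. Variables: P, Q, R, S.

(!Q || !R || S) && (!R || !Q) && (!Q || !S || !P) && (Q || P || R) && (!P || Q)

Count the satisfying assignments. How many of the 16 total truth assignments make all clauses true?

The models are:
  P=0 Q=0 R=1 S=0
  P=0 Q=0 R=1 S=1
  P=0 Q=1 R=0 S=0
  P=0 Q=1 R=0 S=1
  P=1 Q=1 R=0 S=0
That's 5 in total.

5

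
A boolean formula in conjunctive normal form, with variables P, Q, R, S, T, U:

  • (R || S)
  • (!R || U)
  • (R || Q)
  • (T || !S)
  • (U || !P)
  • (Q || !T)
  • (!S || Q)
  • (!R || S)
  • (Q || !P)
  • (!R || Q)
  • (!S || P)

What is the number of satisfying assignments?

2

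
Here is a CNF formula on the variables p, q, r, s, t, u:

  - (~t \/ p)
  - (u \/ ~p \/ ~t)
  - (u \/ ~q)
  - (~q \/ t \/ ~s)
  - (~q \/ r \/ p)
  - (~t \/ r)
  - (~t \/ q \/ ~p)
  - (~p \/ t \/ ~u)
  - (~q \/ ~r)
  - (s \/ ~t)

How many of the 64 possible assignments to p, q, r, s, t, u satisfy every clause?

12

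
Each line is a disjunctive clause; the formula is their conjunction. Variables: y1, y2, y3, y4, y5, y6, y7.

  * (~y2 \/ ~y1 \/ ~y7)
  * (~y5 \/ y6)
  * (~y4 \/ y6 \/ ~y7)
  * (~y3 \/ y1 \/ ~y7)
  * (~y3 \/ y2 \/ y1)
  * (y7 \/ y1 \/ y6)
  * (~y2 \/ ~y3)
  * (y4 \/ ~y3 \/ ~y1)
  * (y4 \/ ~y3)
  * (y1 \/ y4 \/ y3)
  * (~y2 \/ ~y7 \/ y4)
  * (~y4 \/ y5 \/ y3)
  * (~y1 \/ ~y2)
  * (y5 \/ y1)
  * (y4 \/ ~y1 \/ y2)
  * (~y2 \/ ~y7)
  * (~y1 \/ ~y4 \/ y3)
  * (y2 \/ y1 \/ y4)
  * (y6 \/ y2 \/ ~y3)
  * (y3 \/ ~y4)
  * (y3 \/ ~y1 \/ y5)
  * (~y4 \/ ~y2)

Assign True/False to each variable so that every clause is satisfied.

y1=T, y2=F, y3=T, y4=T, y5=T, y6=T, y7=T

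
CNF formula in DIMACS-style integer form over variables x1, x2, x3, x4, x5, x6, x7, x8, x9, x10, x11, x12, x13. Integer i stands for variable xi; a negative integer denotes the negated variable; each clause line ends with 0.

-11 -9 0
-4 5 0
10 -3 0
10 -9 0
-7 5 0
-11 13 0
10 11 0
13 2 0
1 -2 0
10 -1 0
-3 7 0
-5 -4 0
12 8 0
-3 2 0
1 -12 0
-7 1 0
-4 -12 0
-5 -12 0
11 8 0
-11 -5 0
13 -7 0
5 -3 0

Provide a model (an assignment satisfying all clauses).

Pure literal: x3 appears only negated; assign x3 = False.
Pure literal: x4 appears only negated; assign x4 = False.
Try x1 = True.
  then x10 is forced to True.
Try x2 = False.
  then x13 is forced to True.
For the remaining variables, x5 = False, x6 = True, x7 = False, x8 = False, x9 = False, x11 = True, x12 = True works.

x1=True, x2=False, x3=False, x4=False, x5=False, x6=True, x7=False, x8=False, x9=False, x10=True, x11=True, x12=True, x13=True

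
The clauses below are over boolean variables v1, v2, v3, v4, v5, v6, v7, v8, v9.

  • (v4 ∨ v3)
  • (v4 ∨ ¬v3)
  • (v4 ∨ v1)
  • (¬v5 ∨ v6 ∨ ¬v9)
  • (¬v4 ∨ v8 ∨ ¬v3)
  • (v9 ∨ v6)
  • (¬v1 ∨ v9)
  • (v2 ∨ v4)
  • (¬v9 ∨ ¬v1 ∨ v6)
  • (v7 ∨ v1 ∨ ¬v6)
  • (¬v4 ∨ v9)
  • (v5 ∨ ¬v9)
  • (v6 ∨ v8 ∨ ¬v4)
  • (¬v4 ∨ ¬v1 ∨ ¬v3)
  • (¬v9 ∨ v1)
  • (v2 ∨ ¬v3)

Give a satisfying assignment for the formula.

v1=1, v2=1, v3=0, v4=1, v5=1, v6=1, v7=1, v8=0, v9=1

Pure literal: v2 appears only positively; assign v2 = True.
Pure literal: v7 appears only positively; assign v7 = True.
Try v1 = True.
  then v9 is forced to True.
  then v6 is forced to True.
  then v5 is forced to True.
For the remaining variables, v3 = False, v4 = True, v8 = False works.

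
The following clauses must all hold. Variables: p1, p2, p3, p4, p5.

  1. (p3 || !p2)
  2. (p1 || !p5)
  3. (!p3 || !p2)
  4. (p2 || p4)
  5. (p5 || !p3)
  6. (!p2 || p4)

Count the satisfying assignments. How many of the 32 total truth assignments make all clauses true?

Satisfying assignments:
  p1=0 p2=0 p3=0 p4=1 p5=0
  p1=1 p2=0 p3=0 p4=1 p5=0
  p1=1 p2=0 p3=0 p4=1 p5=1
  p1=1 p2=0 p3=1 p4=1 p5=1
That's 4 in total.

4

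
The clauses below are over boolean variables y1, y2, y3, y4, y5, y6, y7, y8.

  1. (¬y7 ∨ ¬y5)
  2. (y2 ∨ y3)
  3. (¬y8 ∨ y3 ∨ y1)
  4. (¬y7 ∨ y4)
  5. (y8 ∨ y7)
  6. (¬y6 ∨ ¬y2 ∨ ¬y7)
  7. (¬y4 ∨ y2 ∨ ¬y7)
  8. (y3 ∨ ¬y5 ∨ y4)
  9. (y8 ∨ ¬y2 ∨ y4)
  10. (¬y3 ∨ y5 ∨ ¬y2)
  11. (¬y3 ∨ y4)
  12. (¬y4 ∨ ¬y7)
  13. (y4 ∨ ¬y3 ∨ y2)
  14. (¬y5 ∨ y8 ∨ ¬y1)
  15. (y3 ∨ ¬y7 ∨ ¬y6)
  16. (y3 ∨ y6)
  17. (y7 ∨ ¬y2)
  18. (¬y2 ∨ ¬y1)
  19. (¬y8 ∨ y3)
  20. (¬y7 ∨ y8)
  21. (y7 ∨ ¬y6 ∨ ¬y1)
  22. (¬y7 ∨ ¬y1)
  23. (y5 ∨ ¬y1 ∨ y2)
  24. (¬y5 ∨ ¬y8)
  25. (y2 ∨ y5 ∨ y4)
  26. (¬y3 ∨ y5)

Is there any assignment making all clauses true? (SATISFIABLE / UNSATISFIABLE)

y7 = True:
  propagation gives y5=False, y4=True; an empty clause results — contradiction.
y7 = False:
  propagation gives y8=True, y2=False, y3=True, y4=True; an empty clause results — contradiction.
Every branch closes, so no satisfying assignment exists.

UNSATISFIABLE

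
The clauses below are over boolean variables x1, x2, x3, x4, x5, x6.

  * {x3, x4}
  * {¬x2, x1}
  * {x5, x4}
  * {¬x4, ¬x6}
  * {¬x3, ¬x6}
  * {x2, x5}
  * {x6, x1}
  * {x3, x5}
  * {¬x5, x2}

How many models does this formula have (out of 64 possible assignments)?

The models are:
  x1=T x2=T x3=F x4=T x5=T x6=F
  x1=T x2=T x3=T x4=F x5=T x6=F
  x1=T x2=T x3=T x4=T x5=F x6=F
  x1=T x2=T x3=T x4=T x5=T x6=F
Count: 4.

4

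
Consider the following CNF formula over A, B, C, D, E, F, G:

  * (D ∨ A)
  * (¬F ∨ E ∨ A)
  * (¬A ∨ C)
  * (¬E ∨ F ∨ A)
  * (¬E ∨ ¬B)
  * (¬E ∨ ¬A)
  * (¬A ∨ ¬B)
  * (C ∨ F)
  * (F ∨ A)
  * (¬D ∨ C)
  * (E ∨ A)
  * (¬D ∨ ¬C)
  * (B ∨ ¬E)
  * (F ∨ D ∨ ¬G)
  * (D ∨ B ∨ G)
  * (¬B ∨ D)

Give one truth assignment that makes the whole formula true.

A=True, B=False, C=True, D=False, E=False, F=True, G=True

Set A = True and propagate.
  then C is forced to True.
  then E is forced to False.
  then B is forced to False.
  then D is forced to False.
  then G is forced to True.
  then F is forced to True.
Every clause has at least one true literal under this assignment.
Check each clause:
  1. (D ∨ A) — A is true.
  2. (E ∨ ¬F ∨ A) — A is true.
  3. (C ∨ ¬A) — C is true.
  4. (A ∨ F ∨ ¬E) — A is true.
  5. (¬E ∨ ¬B) — ¬E is true.
  6. (¬E ∨ ¬A) — ¬E is true.
  7. (¬B ∨ ¬A) — ¬B is true.
  8. (F ∨ C) — C is true.
  9. (F ∨ A) — A is true.
  10. (¬D ∨ C) — C is true.
  11. (A ∨ E) — A is true.
  12. (¬C ∨ ¬D) — ¬D is true.
  13. (B ∨ ¬E) — ¬E is true.
  14. (F ∨ D ∨ ¬G) — F is true.
  15. (D ∨ B ∨ G) — G is true.
  16. (¬B ∨ D) — ¬B is true.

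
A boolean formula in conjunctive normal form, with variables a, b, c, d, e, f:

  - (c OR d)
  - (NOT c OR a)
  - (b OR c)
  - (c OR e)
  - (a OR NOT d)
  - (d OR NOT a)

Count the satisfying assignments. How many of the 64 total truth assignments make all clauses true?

10

Case analysis on c and a:
  c=1, a=1: forces d=1; b, e, f free → 2^3 = 8.
  c=1, a=0: a clause becomes empty — 0.
  c=0, a=1: remaining (b,d,e,f) ∈ {(1,1,1,0); (1,1,1,1)} — 2.
  c=0, a=0: a clause becomes empty — 0.
Total: 8 + 0 + 2 + 0 = 10.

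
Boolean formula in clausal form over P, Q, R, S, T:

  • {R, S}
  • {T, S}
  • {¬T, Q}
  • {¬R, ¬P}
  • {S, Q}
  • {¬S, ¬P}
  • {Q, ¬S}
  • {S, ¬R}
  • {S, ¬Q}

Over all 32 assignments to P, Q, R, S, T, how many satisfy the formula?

4

Satisfying assignments:
  P=0 Q=1 R=0 S=1 T=0
  P=0 Q=1 R=0 S=1 T=1
  P=0 Q=1 R=1 S=1 T=0
  P=0 Q=1 R=1 S=1 T=1
Count: 4.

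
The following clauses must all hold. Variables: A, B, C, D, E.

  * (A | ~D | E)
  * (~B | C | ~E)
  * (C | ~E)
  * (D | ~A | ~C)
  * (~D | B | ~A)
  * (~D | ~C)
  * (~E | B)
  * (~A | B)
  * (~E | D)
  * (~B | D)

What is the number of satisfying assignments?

Satisfying assignments:
  A=F B=F C=F D=F E=F
  A=F B=F C=T D=F E=F
  A=T B=T C=F D=T E=F
That's 3 in total.

3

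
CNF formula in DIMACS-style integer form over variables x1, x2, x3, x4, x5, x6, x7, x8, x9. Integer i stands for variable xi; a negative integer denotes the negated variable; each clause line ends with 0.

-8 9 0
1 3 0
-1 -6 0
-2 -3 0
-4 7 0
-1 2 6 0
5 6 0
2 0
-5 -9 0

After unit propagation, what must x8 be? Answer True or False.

(x2) stands alone — x2 = True.
From (NOT x2 OR NOT x3) and x2 = True: x3 = False.
From (x1 OR x3) and x3 = False: x1 = True.
From (NOT x1 OR NOT x6) and x1 = True: x6 = False.
(x5 OR x6): since x6 = False, the clause reduces to (x5). x5 = True.
In (NOT x9 OR NOT x5), NOT x5 is now false; NOT x9 must hold, so x9 = False.
(x9 OR NOT x8) with x9 = False leaves only NOT x8, so x8 = False.

False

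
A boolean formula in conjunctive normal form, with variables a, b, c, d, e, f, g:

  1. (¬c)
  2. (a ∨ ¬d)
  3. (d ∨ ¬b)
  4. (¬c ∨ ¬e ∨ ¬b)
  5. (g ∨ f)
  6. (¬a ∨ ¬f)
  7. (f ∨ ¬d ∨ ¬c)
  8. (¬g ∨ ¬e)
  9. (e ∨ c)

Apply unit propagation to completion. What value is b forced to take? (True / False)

Unit clause (¬c) sets c = False.
(e ∨ c): since c = False, the clause reduces to (e). e = True.
In (¬g ∨ ¬e), ¬e is now false; ¬g must hold, so g = False.
In (g ∨ f), g is now false; f must hold, so f = True.
From (¬f ∨ ¬a) and f = True: a = False.
From (¬d ∨ a) and a = False: d = False.
From (d ∨ ¬b) and d = False: b = False.

False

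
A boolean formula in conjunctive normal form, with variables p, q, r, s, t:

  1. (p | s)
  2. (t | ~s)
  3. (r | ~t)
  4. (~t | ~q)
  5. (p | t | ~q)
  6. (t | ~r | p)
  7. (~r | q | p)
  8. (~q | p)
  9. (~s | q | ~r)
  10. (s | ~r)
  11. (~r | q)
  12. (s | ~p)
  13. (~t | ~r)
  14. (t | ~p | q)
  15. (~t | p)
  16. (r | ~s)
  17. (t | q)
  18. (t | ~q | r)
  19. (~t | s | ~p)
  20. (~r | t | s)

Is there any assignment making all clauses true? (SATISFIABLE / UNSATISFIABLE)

UNSATISFIABLE

t = True:
  propagation gives r=True; an empty clause results — contradiction.
t = False:
  propagation gives s=False, p=True; an empty clause results — contradiction.
Every branch closes, so no satisfying assignment exists.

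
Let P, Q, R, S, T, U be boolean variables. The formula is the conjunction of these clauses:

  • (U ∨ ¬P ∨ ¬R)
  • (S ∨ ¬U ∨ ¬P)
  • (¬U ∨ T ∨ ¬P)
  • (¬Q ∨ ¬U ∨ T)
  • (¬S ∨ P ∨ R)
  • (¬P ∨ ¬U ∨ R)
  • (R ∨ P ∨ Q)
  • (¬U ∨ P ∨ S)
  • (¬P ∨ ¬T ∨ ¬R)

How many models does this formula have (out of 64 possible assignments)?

21

Split on P, then U.
  P=1, U=1: a clause becomes empty — 0.
  P=1, U=0: forces R=0; Q, S, T free → 2^3 = 8.
  P=0, U=1: remaining (Q,R,S,T) ∈ {(0,1,1,0); (0,1,1,1); (1,1,1,1)} — 3.
  P=0, U=0: T free; 5 ways for (Q,R,S) × 2^1 = 10.
Total: 0 + 8 + 3 + 10 = 21.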